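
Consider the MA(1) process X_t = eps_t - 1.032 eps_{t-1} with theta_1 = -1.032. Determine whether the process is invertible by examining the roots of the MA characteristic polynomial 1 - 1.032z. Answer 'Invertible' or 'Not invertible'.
\text{Not invertible}

The MA(q) characteristic polynomial is P(z) = 1 - 1.032z.
Invertibility requires all roots to lie outside the unit circle, i.e. |z| > 1 for every root.
This is linear in z: 1 + (-1.032) z = 0  =>  z = -1/(-1.032) = 0.968992,  |z| = 0.968992.
Moduli of all roots: 0.9690.
All moduli strictly greater than 1? No.
Verdict: Not invertible.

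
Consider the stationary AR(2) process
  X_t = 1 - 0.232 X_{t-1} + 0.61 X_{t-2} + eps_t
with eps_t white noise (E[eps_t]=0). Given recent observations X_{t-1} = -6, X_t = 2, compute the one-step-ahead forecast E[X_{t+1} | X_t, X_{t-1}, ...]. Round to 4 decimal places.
E[X_{t+1} \mid \mathcal F_t] = -3.1240

For an AR(p) model X_t = c + sum_i phi_i X_{t-i} + eps_t, the
one-step-ahead conditional mean is
  E[X_{t+1} | X_t, ...] = c + sum_i phi_i X_{t+1-i}.
Substitute known values:
  E[X_{t+1} | ...] = 1 + (-0.232) * (2) + (0.61) * (-6)
                   = -3.1240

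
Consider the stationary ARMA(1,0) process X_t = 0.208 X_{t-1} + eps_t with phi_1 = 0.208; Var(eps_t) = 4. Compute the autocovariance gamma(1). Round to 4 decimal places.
\gamma(1) = 0.8696

Multiply the model equation by X_{t-k} and take expectations. With theta_0 = psi_0 = 1 and psi_j the MA(infinity) weights, this gives
  gamma(k) - sum_i phi_i gamma(k-i) = c_k,
  c_k = sigma^2 * sum_{j=k..q} theta_j psi_{j-k}   (c_k = 0 for k > q),
using gamma(-m) = gamma(m).
Pure AR (q = 0): c_0 = sigma^2 = 4, c_k = 0 for k >= 1.
Equations for k = 0 and k = 1 (AR order 1):
  gamma(0) = phi_1 gamma(1) + c_0
  gamma(1) = phi_1 gamma(0) + c_1
Substituting the second into the first: gamma(0) (1 - phi_1^2) = c_0 + phi_1 c_1, so
  gamma(0) = c_0 / (1 - phi_1^2) = 4 / (1 - (0.208)^2) = 4 / 0.956736 = 4.180882.
  gamma(1) = phi_1 gamma(0) = (0.208)(4.180882) = 0.869623.
Therefore gamma(1) = 0.8696 (to 4 decimal places).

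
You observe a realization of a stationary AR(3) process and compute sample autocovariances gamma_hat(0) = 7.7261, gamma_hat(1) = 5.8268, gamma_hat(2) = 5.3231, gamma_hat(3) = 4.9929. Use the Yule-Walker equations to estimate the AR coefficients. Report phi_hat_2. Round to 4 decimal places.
\hat\phi_{2} = 0.1950

The Yule-Walker equations for an AR(p) process read, in matrix form,
  Gamma_p phi = r_p,   with   (Gamma_p)_{ij} = gamma(|i - j|),
                       (r_p)_i = gamma(i),   i,j = 1..p.
Substitute the sample gammas (Toeplitz matrix and right-hand side of size 3):
  Gamma_p = [[7.7261, 5.8268, 5.3231], [5.8268, 7.7261, 5.8268], [5.3231, 5.8268, 7.7261]]
  r_p     = [5.8268, 5.3231, 4.9929]
Written out (R1..R3):
  (R1) 7.7261 phi_1 + 5.8268 phi_2 + 5.3231 phi_3 = 5.8268
  (R2) 5.8268 phi_1 + 7.7261 phi_2 + 5.8268 phi_3 = 5.3231
  (R3) 5.3231 phi_1 + 5.8268 phi_2 + 7.7261 phi_3 = 4.9929
Gaussian elimination:
  R2 <- R2 - (5.8268/7.7261) R1 = R2 - (0.754171) R1:  3.331697 phi_2 + 1.812273 phi_3 = 0.928697
  R3 <- R3 - (5.3231/7.7261) R1 = R3 - (0.688976) R1:  1.812273 phi_2 + 4.05861 phi_3 = 0.978373
  R3 <- R3 - (1.812273/3.331697) R2 = R3 - (0.543949) R2:  3.072826 phi_3 = 0.473209
Back-substitution:
  phi_hat_3 = 0.473209 / 3.072826 = 0.153998
  phi_hat_2 = (0.928697 - (1.812273)(0.153998)) / 3.331697 = 0.194979
  phi_hat_1 = (5.8268 - (5.8268)(0.194979) - (5.3231)(0.153998)) / 7.7261 = 0.501023
So phi_hat = [0.5010, 0.1950, 0.1540].
Therefore phi_hat_2 = 0.1950.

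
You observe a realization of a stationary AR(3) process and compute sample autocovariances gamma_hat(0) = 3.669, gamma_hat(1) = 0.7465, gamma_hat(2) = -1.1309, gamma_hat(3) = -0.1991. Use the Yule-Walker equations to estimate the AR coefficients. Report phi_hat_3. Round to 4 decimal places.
\hat\phi_{3} = 0.1270

The Yule-Walker equations for an AR(p) process read, in matrix form,
  Gamma_p phi = r_p,   with   (Gamma_p)_{ij} = gamma(|i - j|),
                       (r_p)_i = gamma(i),   i,j = 1..p.
Substitute the sample gammas (Toeplitz matrix and right-hand side of size 3):
  Gamma_p = [[3.669, 0.7465, -1.1309], [0.7465, 3.669, 0.7465], [-1.1309, 0.7465, 3.669]]
  r_p     = [0.7465, -1.1309, -0.1991]
Written out (R1..R3):
  (R1) 3.669 phi_1 + 0.7465 phi_2 - 1.1309 phi_3 = 0.7465
  (R2) 0.7465 phi_1 + 3.669 phi_2 + 0.7465 phi_3 = -1.1309
  (R3) -1.1309 phi_1 + 0.7465 phi_2 + 3.669 phi_3 = -0.1991
Gaussian elimination:
  R2 <- R2 - (0.7465/3.669) R1 = R2 - (0.203461) R1:  3.517116 phi_2 + 0.976595 phi_3 = -1.282784
  R3 <- R3 - (-1.1309/3.669) R1 = R3 - (-0.308231) R1:  0.976595 phi_2 + 3.320421 phi_3 = 0.030995
  R3 <- R3 - (0.976595/3.517116) R2 = R3 - (0.277669) R2:  3.049251 phi_3 = 0.387184
Back-substitution:
  phi_hat_3 = 0.387184 / 3.049251 = 0.126977
  phi_hat_2 = (-1.282784 - (0.976595)(0.126977)) / 3.517116 = -0.399984
  phi_hat_1 = (0.7465 - (0.7465)(-0.399984) - (-1.1309)(0.126977)) / 3.669 = 0.323981
So phi_hat = [0.3240, -0.4000, 0.1270].
Therefore phi_hat_3 = 0.1270.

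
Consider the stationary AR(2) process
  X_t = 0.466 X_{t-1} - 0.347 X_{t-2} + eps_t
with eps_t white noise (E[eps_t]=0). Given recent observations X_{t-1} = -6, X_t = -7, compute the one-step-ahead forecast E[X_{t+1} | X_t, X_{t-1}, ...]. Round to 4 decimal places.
E[X_{t+1} \mid \mathcal F_t] = -1.1800

For an AR(p) model X_t = c + sum_i phi_i X_{t-i} + eps_t, the
one-step-ahead conditional mean is
  E[X_{t+1} | X_t, ...] = c + sum_i phi_i X_{t+1-i}.
Substitute known values:
  E[X_{t+1} | ...] = (0.466) * (-7) + (-0.347) * (-6)
                   = -1.1800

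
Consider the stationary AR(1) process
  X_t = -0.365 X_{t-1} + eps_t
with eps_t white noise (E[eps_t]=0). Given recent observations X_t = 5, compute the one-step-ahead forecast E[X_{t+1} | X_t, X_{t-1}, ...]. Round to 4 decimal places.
E[X_{t+1} \mid \mathcal F_t] = -1.8250

For an AR(p) model X_t = c + sum_i phi_i X_{t-i} + eps_t, the
one-step-ahead conditional mean is
  E[X_{t+1} | X_t, ...] = c + sum_i phi_i X_{t+1-i}.
Substitute known values:
  E[X_{t+1} | ...] = (-0.365) * (5)
                   = -1.8250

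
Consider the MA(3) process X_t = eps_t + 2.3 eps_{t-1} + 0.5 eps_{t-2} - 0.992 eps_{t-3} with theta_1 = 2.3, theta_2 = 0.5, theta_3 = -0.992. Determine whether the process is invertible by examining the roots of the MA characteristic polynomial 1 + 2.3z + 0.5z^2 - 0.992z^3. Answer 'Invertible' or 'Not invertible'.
\text{Not invertible}

The MA(q) characteristic polynomial is P(z) = 1 + 2.3z + 0.5z^2 - 0.992z^3.
Invertibility requires all roots to lie outside the unit circle, i.e. |z| > 1 for every root.
Degree 3: look for a simple real root z0 first, then factor out (1 - z/z0) and solve the remaining quadratic.
Testing z0 = -0.625: P(-0.625) = 1 + (2.3)(-0.625) + (0.5)(-0.625)^2 + (-0.992)(-0.625)^3
  = 1 + (-1.4375) + (0.195312) + (0.242188) = 0.  So z_0 = -0.625 is a root, |z_0| = 0.625.
Divide out the factor (1 + 1.6 z) = (1 - z/z0) (since 1/z0 = -1.6):
  P(z) = (1 + 1.6 z)(1 + (0.7) z + (-0.62) z^2)
  [check: z-coef 0.7 - (-1.6) = 2.3; z^2-coef -0.62 - (-1.6)(0.7) = 0.5; z^3-coef -(-1.6)(-0.62) = -0.992.]
Remaining roots from the quadratic factor 1 + (0.7) z + (-0.62) z^2:
  Set 1 + (0.7) z + (-0.62) z^2 = 0, i.e. a z^2 + b z + c = 0 with a = -0.62, b = 0.7, c = 1.
  Discriminant D = b^2 - 4ac = (0.7)^2 - 4*(-0.62)*1 = 0.49 - (-2.48) = 2.97.
  D >= 0, so the roots are real: z = (-b +/- sqrt(D)) / (2a) = (-0.7 +/- 1.723369) / (-1.24).
    z_1 = (-0.7 + 1.723369) / (-1.24) = -0.8253,   |z_1| = 0.8253.
    z_2 = (-0.7 - 1.723369) / (-1.24) = 1.9543,   |z_2| = 1.9543.
Moduli of all roots: 0.6250, 0.8253, 1.9543.
All moduli strictly greater than 1? No.
Verdict: Not invertible.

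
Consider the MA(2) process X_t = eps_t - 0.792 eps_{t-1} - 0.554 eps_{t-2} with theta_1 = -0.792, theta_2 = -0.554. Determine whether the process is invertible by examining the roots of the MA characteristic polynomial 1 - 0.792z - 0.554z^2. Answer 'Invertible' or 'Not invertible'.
\text{Not invertible}

The MA(q) characteristic polynomial is P(z) = 1 - 0.792z - 0.554z^2.
Invertibility requires all roots to lie outside the unit circle, i.e. |z| > 1 for every root.
Set 1 + (-0.792) z + (-0.554) z^2 = 0, i.e. a z^2 + b z + c = 0 with a = -0.554, b = -0.792, c = 1.
Discriminant D = b^2 - 4ac = (-0.792)^2 - 4*(-0.554)*1 = 0.627264 - (-2.216) = 2.843264.
D >= 0, so the roots are real: z = (-b +/- sqrt(D)) / (2a) = (0.792 +/- 1.686198) / (-1.108).
  z_1 = (0.792 + 1.686198) / (-1.108) = -2.2366,   |z_1| = 2.2366.
  z_2 = (0.792 - 1.686198) / (-1.108) = 0.807,   |z_2| = 0.807.
Moduli of all roots: 2.2366, 0.8070.
All moduli strictly greater than 1? No.
Verdict: Not invertible.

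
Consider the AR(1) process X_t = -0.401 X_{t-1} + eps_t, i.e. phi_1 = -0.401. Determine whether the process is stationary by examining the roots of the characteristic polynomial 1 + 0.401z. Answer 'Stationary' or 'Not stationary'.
\text{Stationary}

The AR(p) characteristic polynomial is P(z) = 1 + 0.401z.
Stationarity requires all roots to lie outside the unit circle, i.e. |z| > 1 for every root.
This is linear in z: 1 + (0.401) z = 0  =>  z = -1/(0.401) = -2.493766,  |z| = 2.493766.
Moduli of all roots: 2.4938.
All moduli strictly greater than 1? Yes.
Verdict: Stationary.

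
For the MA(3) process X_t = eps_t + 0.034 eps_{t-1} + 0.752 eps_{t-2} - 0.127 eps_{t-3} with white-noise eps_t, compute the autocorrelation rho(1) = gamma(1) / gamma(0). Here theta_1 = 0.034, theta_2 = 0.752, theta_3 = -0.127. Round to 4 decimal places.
\rho(1) = -0.0227

For an MA(q) process with theta_0 = 1, the autocovariance is
  gamma(k) = sigma^2 * sum_{i=0..q-k} theta_i * theta_{i+k},
and rho(k) = gamma(k) / gamma(0). Sigma^2 cancels.
  numerator   = (1)*(0.034) + (0.034)*(0.752) + (0.752)*(-0.127) = -0.035936.
  denominator = (1)^2 + (0.034)^2 + (0.752)^2 + (-0.127)^2 = 1.582789.
  rho(1) = -0.035936 / 1.582789 = -0.0227.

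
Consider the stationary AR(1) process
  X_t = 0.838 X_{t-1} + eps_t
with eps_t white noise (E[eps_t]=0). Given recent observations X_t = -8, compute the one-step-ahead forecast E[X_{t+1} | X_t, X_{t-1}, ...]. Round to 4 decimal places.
E[X_{t+1} \mid \mathcal F_t] = -6.7040

For an AR(p) model X_t = c + sum_i phi_i X_{t-i} + eps_t, the
one-step-ahead conditional mean is
  E[X_{t+1} | X_t, ...] = c + sum_i phi_i X_{t+1-i}.
Substitute known values:
  E[X_{t+1} | ...] = (0.838) * (-8)
                   = -6.7040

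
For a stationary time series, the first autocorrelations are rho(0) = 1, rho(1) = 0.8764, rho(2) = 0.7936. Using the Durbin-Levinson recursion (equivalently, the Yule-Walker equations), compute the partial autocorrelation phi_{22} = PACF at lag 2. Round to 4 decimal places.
\phi_{22} = 0.1100

The PACF at lag k is phi_{kk}, the last component of the solution
to the Yule-Walker system G_k phi = r_k where
  (G_k)_{ij} = rho(|i - j|), (r_k)_i = rho(i), i,j = 1..k.
Equivalently, Durbin-Levinson gives phi_{kk} iteratively:
  phi_{11} = rho(1)
  phi_{kk} = [rho(k) - sum_{j=1..k-1} phi_{k-1,j} rho(k-j)]
            / [1 - sum_{j=1..k-1} phi_{k-1,j} rho(j)],
  phi_{k,j} = phi_{k-1,j} - phi_{kk} phi_{k-1,k-j},  j = 1..k-1.
Step k = 1:
  phi_11 = rho(1) = 0.8764.
Step k = 2:
  phi_22 = [rho(2) - phi_11 rho(1)] / [1 - phi_11 rho(1)] = [0.7936 - (0.8764)(0.8764)] / [1 - (0.8764)(0.8764)]
         = 0.02552304 / 0.23192304 = 0.11.
Therefore phi_{22} = 0.1100.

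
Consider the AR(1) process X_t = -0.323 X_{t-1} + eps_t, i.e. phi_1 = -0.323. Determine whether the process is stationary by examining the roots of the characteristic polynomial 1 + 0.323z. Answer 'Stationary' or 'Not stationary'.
\text{Stationary}

The AR(p) characteristic polynomial is P(z) = 1 + 0.323z.
Stationarity requires all roots to lie outside the unit circle, i.e. |z| > 1 for every root.
This is linear in z: 1 + (0.323) z = 0  =>  z = -1/(0.323) = -3.095975,  |z| = 3.095975.
Moduli of all roots: 3.0960.
All moduli strictly greater than 1? Yes.
Verdict: Stationary.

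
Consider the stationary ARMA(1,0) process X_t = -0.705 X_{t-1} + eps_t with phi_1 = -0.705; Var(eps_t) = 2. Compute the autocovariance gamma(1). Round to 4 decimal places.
\gamma(1) = -2.8033

Multiply the model equation by X_{t-k} and take expectations. With theta_0 = psi_0 = 1 and psi_j the MA(infinity) weights, this gives
  gamma(k) - sum_i phi_i gamma(k-i) = c_k,
  c_k = sigma^2 * sum_{j=k..q} theta_j psi_{j-k}   (c_k = 0 for k > q),
using gamma(-m) = gamma(m).
Pure AR (q = 0): c_0 = sigma^2 = 2, c_k = 0 for k >= 1.
Equations for k = 0 and k = 1 (AR order 1):
  gamma(0) = phi_1 gamma(1) + c_0
  gamma(1) = phi_1 gamma(0) + c_1
Substituting the second into the first: gamma(0) (1 - phi_1^2) = c_0 + phi_1 c_1, so
  gamma(0) = c_0 / (1 - phi_1^2) = 2 / (1 - (-0.705)^2) = 2 / 0.502975 = 3.976341.
  gamma(1) = phi_1 gamma(0) = (-0.705)(3.976341) = -2.80332.
Therefore gamma(1) = -2.8033 (to 4 decimal places).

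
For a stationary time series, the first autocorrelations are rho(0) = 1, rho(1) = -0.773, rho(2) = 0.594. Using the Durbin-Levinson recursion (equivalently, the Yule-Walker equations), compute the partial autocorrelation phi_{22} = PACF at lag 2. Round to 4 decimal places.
\phi_{22} = -0.0088

The PACF at lag k is phi_{kk}, the last component of the solution
to the Yule-Walker system G_k phi = r_k where
  (G_k)_{ij} = rho(|i - j|), (r_k)_i = rho(i), i,j = 1..k.
Equivalently, Durbin-Levinson gives phi_{kk} iteratively:
  phi_{11} = rho(1)
  phi_{kk} = [rho(k) - sum_{j=1..k-1} phi_{k-1,j} rho(k-j)]
            / [1 - sum_{j=1..k-1} phi_{k-1,j} rho(j)],
  phi_{k,j} = phi_{k-1,j} - phi_{kk} phi_{k-1,k-j},  j = 1..k-1.
Step k = 1:
  phi_11 = rho(1) = -0.773.
Step k = 2:
  phi_22 = [rho(2) - phi_11 rho(1)] / [1 - phi_11 rho(1)] = [0.594 - (-0.773)(-0.773)] / [1 - (-0.773)(-0.773)]
         = -0.003529 / 0.402471 = -0.0088.
Therefore phi_{22} = -0.0088.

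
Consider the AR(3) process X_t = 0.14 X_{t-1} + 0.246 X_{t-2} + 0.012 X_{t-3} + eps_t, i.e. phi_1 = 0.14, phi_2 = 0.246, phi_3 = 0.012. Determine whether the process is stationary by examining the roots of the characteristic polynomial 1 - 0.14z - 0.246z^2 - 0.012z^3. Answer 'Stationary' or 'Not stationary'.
\text{Stationary}

The AR(p) characteristic polynomial is P(z) = 1 - 0.14z - 0.246z^2 - 0.012z^3.
Stationarity requires all roots to lie outside the unit circle, i.e. |z| > 1 for every root.
Degree 3: look for a simple real root z0 first, then factor out (1 - z/z0) and solve the remaining quadratic.
Testing z0 = -2.5: P(-2.5) = 1 + (-0.14)(-2.5) + (-0.246)(-2.5)^2 + (-0.012)(-2.5)^3
  = 1 + (0.35) + (-1.5375) + (0.1875) = 0.  So z_0 = -2.5 is a root, |z_0| = 2.5.
Divide out the factor (1 + 0.4 z) = (1 - z/z0) (since 1/z0 = -0.4):
  P(z) = (1 + 0.4 z)(1 + (-0.54) z + (-0.03) z^2)
  [check: z-coef -0.54 - (-0.4) = -0.14; z^2-coef -0.03 - (-0.4)(-0.54) = -0.246; z^3-coef -(-0.4)(-0.03) = -0.012.]
Remaining roots from the quadratic factor 1 + (-0.54) z + (-0.03) z^2:
  Set 1 + (-0.54) z + (-0.03) z^2 = 0, i.e. a z^2 + b z + c = 0 with a = -0.03, b = -0.54, c = 1.
  Discriminant D = b^2 - 4ac = (-0.54)^2 - 4*(-0.03)*1 = 0.2916 - (-0.12) = 0.4116.
  D >= 0, so the roots are real: z = (-b +/- sqrt(D)) / (2a) = (0.54 +/- 0.641561) / (-0.06).
    z_1 = (0.54 + 0.641561) / (-0.06) = -19.6927,   |z_1| = 19.6927.
    z_2 = (0.54 - 0.641561) / (-0.06) = 1.6927,   |z_2| = 1.6927.
Moduli of all roots: 2.5000, 19.6927, 1.6927.
All moduli strictly greater than 1? Yes.
Verdict: Stationary.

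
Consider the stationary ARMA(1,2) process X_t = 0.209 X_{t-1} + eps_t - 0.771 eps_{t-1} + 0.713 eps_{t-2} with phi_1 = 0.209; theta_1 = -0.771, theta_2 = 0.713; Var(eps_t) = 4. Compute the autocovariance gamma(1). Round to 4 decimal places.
\gamma(1) = -3.2767

Multiply the model equation by X_{t-k} and take expectations. With theta_0 = psi_0 = 1 and psi_j the MA(infinity) weights, this gives
  gamma(k) - sum_i phi_i gamma(k-i) = c_k,
  c_k = sigma^2 * sum_{j=k..q} theta_j psi_{j-k}   (c_k = 0 for k > q),
using gamma(-m) = gamma(m).
psi-weights needed (psi_j = theta_j + sum_i phi_i psi_{j-i}):
  psi_1 = theta_1 + phi_1 = -0.771 + (0.209) = -0.562
  psi_2 = theta_2 + phi_1 psi_1 = 0.713 + (0.209)(-0.562) = 0.595542
Right-hand sides:
  c_0 = sigma^2 (1 + theta_1 psi_1 + theta_2 psi_2) = 4 * (1 + (-0.771)(-0.562) + (0.713)(0.595542)) = 4 * 1.857923 = 7.431694
  c_1 = sigma^2 (theta_1 + theta_2 psi_1) = 4 * (-0.771 + (0.713)(-0.562)) = -4.686824
  c_2 = sigma^2 theta_2 = 4 * (0.713) = 2.852
Equations for k = 0 and k = 1 (AR order 1):
  gamma(0) = phi_1 gamma(1) + c_0
  gamma(1) = phi_1 gamma(0) + c_1
Substituting the second into the first: gamma(0) (1 - phi_1^2) = c_0 + phi_1 c_1, so
  gamma(0) = (c_0 + phi_1 c_1) / (1 - phi_1^2) = (7.431694 + (0.209)(-4.686824)) / (1 - (0.209)^2) = 6.452148 / 0.956319 = 6.746857.
  gamma(1) = phi_1 gamma(0) + c_1 = (0.209)(6.746857) + (-4.686824) = -3.276731.
Therefore gamma(1) = -3.2767 (to 4 decimal places).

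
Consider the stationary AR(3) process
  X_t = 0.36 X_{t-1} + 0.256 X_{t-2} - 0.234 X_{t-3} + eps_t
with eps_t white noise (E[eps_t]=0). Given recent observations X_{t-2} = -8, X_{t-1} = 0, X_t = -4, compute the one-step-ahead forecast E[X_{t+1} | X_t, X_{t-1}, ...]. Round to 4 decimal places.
E[X_{t+1} \mid \mathcal F_t] = 0.4320

For an AR(p) model X_t = c + sum_i phi_i X_{t-i} + eps_t, the
one-step-ahead conditional mean is
  E[X_{t+1} | X_t, ...] = c + sum_i phi_i X_{t+1-i}.
Substitute known values:
  E[X_{t+1} | ...] = (0.36) * (-4) + (0.256) * (0) + (-0.234) * (-8)
                   = 0.4320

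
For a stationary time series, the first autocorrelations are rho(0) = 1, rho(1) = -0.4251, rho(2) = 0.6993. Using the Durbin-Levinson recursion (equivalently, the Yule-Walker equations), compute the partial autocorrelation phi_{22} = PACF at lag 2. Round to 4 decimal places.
\phi_{22} = 0.6330

The PACF at lag k is phi_{kk}, the last component of the solution
to the Yule-Walker system G_k phi = r_k where
  (G_k)_{ij} = rho(|i - j|), (r_k)_i = rho(i), i,j = 1..k.
Equivalently, Durbin-Levinson gives phi_{kk} iteratively:
  phi_{11} = rho(1)
  phi_{kk} = [rho(k) - sum_{j=1..k-1} phi_{k-1,j} rho(k-j)]
            / [1 - sum_{j=1..k-1} phi_{k-1,j} rho(j)],
  phi_{k,j} = phi_{k-1,j} - phi_{kk} phi_{k-1,k-j},  j = 1..k-1.
Step k = 1:
  phi_11 = rho(1) = -0.4251.
Step k = 2:
  phi_22 = [rho(2) - phi_11 rho(1)] / [1 - phi_11 rho(1)] = [0.6993 - (-0.4251)(-0.4251)] / [1 - (-0.4251)(-0.4251)]
         = 0.51858999 / 0.81928999 = 0.633.
Therefore phi_{22} = 0.6330.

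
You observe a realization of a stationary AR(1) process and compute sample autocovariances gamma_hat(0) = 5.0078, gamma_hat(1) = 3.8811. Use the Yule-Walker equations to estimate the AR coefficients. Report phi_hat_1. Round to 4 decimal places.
\hat\phi_{1} = 0.7750

The Yule-Walker equations for an AR(p) process read, in matrix form,
  Gamma_p phi = r_p,   with   (Gamma_p)_{ij} = gamma(|i - j|),
                       (r_p)_i = gamma(i),   i,j = 1..p.
Substitute the sample gammas (Toeplitz matrix and right-hand side of size 1):
  Gamma_p = [[5.0078]]
  r_p     = [3.8811]
With p = 1 this is the single equation gamma(0) phi_1 = gamma(1):
  phi_hat_1 = gamma(1) / gamma(0) = 3.8811 / 5.0078 = 0.7750.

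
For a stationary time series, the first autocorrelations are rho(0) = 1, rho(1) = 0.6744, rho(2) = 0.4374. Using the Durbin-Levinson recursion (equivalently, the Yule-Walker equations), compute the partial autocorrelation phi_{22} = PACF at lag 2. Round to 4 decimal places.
\phi_{22} = -0.0319

The PACF at lag k is phi_{kk}, the last component of the solution
to the Yule-Walker system G_k phi = r_k where
  (G_k)_{ij} = rho(|i - j|), (r_k)_i = rho(i), i,j = 1..k.
Equivalently, Durbin-Levinson gives phi_{kk} iteratively:
  phi_{11} = rho(1)
  phi_{kk} = [rho(k) - sum_{j=1..k-1} phi_{k-1,j} rho(k-j)]
            / [1 - sum_{j=1..k-1} phi_{k-1,j} rho(j)],
  phi_{k,j} = phi_{k-1,j} - phi_{kk} phi_{k-1,k-j},  j = 1..k-1.
Step k = 1:
  phi_11 = rho(1) = 0.6744.
Step k = 2:
  phi_22 = [rho(2) - phi_11 rho(1)] / [1 - phi_11 rho(1)] = [0.4374 - (0.6744)(0.6744)] / [1 - (0.6744)(0.6744)]
         = -0.01741536 / 0.54518464 = -0.0319.
Therefore phi_{22} = -0.0319.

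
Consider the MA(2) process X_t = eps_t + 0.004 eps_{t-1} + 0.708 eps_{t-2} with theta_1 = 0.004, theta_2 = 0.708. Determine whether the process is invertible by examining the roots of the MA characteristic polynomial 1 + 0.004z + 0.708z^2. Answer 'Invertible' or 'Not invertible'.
\text{Invertible}

The MA(q) characteristic polynomial is P(z) = 1 + 0.004z + 0.708z^2.
Invertibility requires all roots to lie outside the unit circle, i.e. |z| > 1 for every root.
Set 1 + (0.004) z + (0.708) z^2 = 0, i.e. a z^2 + b z + c = 0 with a = 0.708, b = 0.004, c = 1.
Discriminant D = b^2 - 4ac = (0.004)^2 - 4*(0.708)*1 = 0.000016 - (2.832) = -2.831984.
D < 0, so the roots are the complex-conjugate pair z = (-b +/- i sqrt(-D)) / (2a) = -0.0028 +/- 1.1885i.
For a conjugate pair |z|^2 = z * conj(z) = (product of roots) = c/a = 1/(0.708) = 1.412429, so |z| = sqrt(1.412429) = 1.1885 for both roots.
Moduli of all roots: 1.1885, 1.1885.
All moduli strictly greater than 1? Yes.
Verdict: Invertible.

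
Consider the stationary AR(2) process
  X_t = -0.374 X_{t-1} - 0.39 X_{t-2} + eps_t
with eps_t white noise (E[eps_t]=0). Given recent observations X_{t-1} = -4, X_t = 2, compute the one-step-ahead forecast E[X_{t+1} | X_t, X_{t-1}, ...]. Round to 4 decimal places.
E[X_{t+1} \mid \mathcal F_t] = 0.8120

For an AR(p) model X_t = c + sum_i phi_i X_{t-i} + eps_t, the
one-step-ahead conditional mean is
  E[X_{t+1} | X_t, ...] = c + sum_i phi_i X_{t+1-i}.
Substitute known values:
  E[X_{t+1} | ...] = (-0.374) * (2) + (-0.39) * (-4)
                   = 0.8120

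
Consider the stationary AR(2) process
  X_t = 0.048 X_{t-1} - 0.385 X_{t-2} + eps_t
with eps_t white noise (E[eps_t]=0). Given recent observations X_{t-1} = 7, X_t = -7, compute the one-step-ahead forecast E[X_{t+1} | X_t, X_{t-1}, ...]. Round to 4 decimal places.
E[X_{t+1} \mid \mathcal F_t] = -3.0310

For an AR(p) model X_t = c + sum_i phi_i X_{t-i} + eps_t, the
one-step-ahead conditional mean is
  E[X_{t+1} | X_t, ...] = c + sum_i phi_i X_{t+1-i}.
Substitute known values:
  E[X_{t+1} | ...] = (0.048) * (-7) + (-0.385) * (7)
                   = -3.0310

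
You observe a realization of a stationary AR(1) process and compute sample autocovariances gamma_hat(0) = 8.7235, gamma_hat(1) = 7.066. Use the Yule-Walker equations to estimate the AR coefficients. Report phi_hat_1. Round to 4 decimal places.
\hat\phi_{1} = 0.8100

The Yule-Walker equations for an AR(p) process read, in matrix form,
  Gamma_p phi = r_p,   with   (Gamma_p)_{ij} = gamma(|i - j|),
                       (r_p)_i = gamma(i),   i,j = 1..p.
Substitute the sample gammas (Toeplitz matrix and right-hand side of size 1):
  Gamma_p = [[8.7235]]
  r_p     = [7.066]
With p = 1 this is the single equation gamma(0) phi_1 = gamma(1):
  phi_hat_1 = gamma(1) / gamma(0) = 7.066 / 8.7235 = 0.8100.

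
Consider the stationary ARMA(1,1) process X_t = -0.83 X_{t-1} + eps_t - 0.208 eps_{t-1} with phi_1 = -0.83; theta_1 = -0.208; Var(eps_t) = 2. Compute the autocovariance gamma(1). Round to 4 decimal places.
\gamma(1) = -7.8251

Multiply the model equation by X_{t-k} and take expectations. With theta_0 = psi_0 = 1 and psi_j the MA(infinity) weights, this gives
  gamma(k) - sum_i phi_i gamma(k-i) = c_k,
  c_k = sigma^2 * sum_{j=k..q} theta_j psi_{j-k}   (c_k = 0 for k > q),
using gamma(-m) = gamma(m).
psi-weights needed (psi_j = theta_j + sum_i phi_i psi_{j-i}):
  psi_1 = theta_1 + phi_1 = -0.208 + (-0.83) = -1.038
Right-hand sides:
  c_0 = sigma^2 (1 + theta_1 psi_1) = 2 * (1 + (-0.208)(-1.038)) = 2 * 1.215904 = 2.431808
  c_1 = sigma^2 theta_1 = 2 * (-0.208) = -0.416
  c_2 = 0
Equations for k = 0 and k = 1 (AR order 1):
  gamma(0) = phi_1 gamma(1) + c_0
  gamma(1) = phi_1 gamma(0) + c_1
Substituting the second into the first: gamma(0) (1 - phi_1^2) = c_0 + phi_1 c_1, so
  gamma(0) = (c_0 + phi_1 c_1) / (1 - phi_1^2) = (2.431808 + (-0.83)(-0.416)) / (1 - (-0.83)^2) = 2.777088 / 0.3111 = 8.926673.
  gamma(1) = phi_1 gamma(0) + c_1 = (-0.83)(8.926673) + (-0.416) = -7.825139.
Therefore gamma(1) = -7.8251 (to 4 decimal places).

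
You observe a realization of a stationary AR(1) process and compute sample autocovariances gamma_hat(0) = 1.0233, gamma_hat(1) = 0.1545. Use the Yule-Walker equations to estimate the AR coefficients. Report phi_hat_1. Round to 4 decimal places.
\hat\phi_{1} = 0.1510

The Yule-Walker equations for an AR(p) process read, in matrix form,
  Gamma_p phi = r_p,   with   (Gamma_p)_{ij} = gamma(|i - j|),
                       (r_p)_i = gamma(i),   i,j = 1..p.
Substitute the sample gammas (Toeplitz matrix and right-hand side of size 1):
  Gamma_p = [[1.0233]]
  r_p     = [0.1545]
With p = 1 this is the single equation gamma(0) phi_1 = gamma(1):
  phi_hat_1 = gamma(1) / gamma(0) = 0.1545 / 1.0233 = 0.1510.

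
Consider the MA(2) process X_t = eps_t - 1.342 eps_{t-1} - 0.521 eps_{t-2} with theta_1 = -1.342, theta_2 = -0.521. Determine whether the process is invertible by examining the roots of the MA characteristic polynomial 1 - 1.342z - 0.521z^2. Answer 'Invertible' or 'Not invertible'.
\text{Not invertible}

The MA(q) characteristic polynomial is P(z) = 1 - 1.342z - 0.521z^2.
Invertibility requires all roots to lie outside the unit circle, i.e. |z| > 1 for every root.
Set 1 + (-1.342) z + (-0.521) z^2 = 0, i.e. a z^2 + b z + c = 0 with a = -0.521, b = -1.342, c = 1.
Discriminant D = b^2 - 4ac = (-1.342)^2 - 4*(-0.521)*1 = 1.800964 - (-2.084) = 3.884964.
D >= 0, so the roots are real: z = (-b +/- sqrt(D)) / (2a) = (1.342 +/- 1.971031) / (-1.042).
  z_1 = (1.342 + 1.971031) / (-1.042) = -3.1795,   |z_1| = 3.1795.
  z_2 = (1.342 - 1.971031) / (-1.042) = 0.6037,   |z_2| = 0.6037.
Moduli of all roots: 3.1795, 0.6037.
All moduli strictly greater than 1? No.
Verdict: Not invertible.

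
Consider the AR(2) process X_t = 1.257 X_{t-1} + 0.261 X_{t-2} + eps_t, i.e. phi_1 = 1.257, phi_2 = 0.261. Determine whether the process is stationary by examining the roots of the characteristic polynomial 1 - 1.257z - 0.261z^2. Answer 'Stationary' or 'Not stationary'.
\text{Not stationary}

The AR(p) characteristic polynomial is P(z) = 1 - 1.257z - 0.261z^2.
Stationarity requires all roots to lie outside the unit circle, i.e. |z| > 1 for every root.
Set 1 + (-1.257) z + (-0.261) z^2 = 0, i.e. a z^2 + b z + c = 0 with a = -0.261, b = -1.257, c = 1.
Discriminant D = b^2 - 4ac = (-1.257)^2 - 4*(-0.261)*1 = 1.580049 - (-1.044) = 2.624049.
D >= 0, so the roots are real: z = (-b +/- sqrt(D)) / (2a) = (1.257 +/- 1.619892) / (-0.522).
  z_1 = (1.257 + 1.619892) / (-0.522) = -5.5113,   |z_1| = 5.5113.
  z_2 = (1.257 - 1.619892) / (-0.522) = 0.6952,   |z_2| = 0.6952.
Moduli of all roots: 5.5113, 0.6952.
All moduli strictly greater than 1? No.
Verdict: Not stationary.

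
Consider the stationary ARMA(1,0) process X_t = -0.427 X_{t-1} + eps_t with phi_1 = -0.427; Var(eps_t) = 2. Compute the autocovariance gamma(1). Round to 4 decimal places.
\gamma(1) = -1.0444

Multiply the model equation by X_{t-k} and take expectations. With theta_0 = psi_0 = 1 and psi_j the MA(infinity) weights, this gives
  gamma(k) - sum_i phi_i gamma(k-i) = c_k,
  c_k = sigma^2 * sum_{j=k..q} theta_j psi_{j-k}   (c_k = 0 for k > q),
using gamma(-m) = gamma(m).
Pure AR (q = 0): c_0 = sigma^2 = 2, c_k = 0 for k >= 1.
Equations for k = 0 and k = 1 (AR order 1):
  gamma(0) = phi_1 gamma(1) + c_0
  gamma(1) = phi_1 gamma(0) + c_1
Substituting the second into the first: gamma(0) (1 - phi_1^2) = c_0 + phi_1 c_1, so
  gamma(0) = c_0 / (1 - phi_1^2) = 2 / (1 - (-0.427)^2) = 2 / 0.817671 = 2.445972.
  gamma(1) = phi_1 gamma(0) = (-0.427)(2.445972) = -1.04443.
Therefore gamma(1) = -1.0444 (to 4 decimal places).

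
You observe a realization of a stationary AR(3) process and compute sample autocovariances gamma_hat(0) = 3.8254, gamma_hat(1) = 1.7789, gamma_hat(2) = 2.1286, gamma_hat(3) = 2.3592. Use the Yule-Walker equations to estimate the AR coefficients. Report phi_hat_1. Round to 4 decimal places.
\hat\phi_{1} = 0.0800

The Yule-Walker equations for an AR(p) process read, in matrix form,
  Gamma_p phi = r_p,   with   (Gamma_p)_{ij} = gamma(|i - j|),
                       (r_p)_i = gamma(i),   i,j = 1..p.
Substitute the sample gammas (Toeplitz matrix and right-hand side of size 3):
  Gamma_p = [[3.8254, 1.7789, 2.1286], [1.7789, 3.8254, 1.7789], [2.1286, 1.7789, 3.8254]]
  r_p     = [1.7789, 2.1286, 2.3592]
Written out (R1..R3):
  (R1) 3.8254 phi_1 + 1.7789 phi_2 + 2.1286 phi_3 = 1.7789
  (R2) 1.7789 phi_1 + 3.8254 phi_2 + 1.7789 phi_3 = 2.1286
  (R3) 2.1286 phi_1 + 1.7789 phi_2 + 3.8254 phi_3 = 2.3592
Gaussian elimination:
  R2 <- R2 - (1.7789/3.8254) R1 = R2 - (0.465023) R1:  2.99817 phi_2 + 0.789051 phi_3 = 1.30137
  R3 <- R3 - (2.1286/3.8254) R1 = R3 - (0.556439) R1:  0.789051 phi_2 + 2.640965 phi_3 = 1.369351
  R3 <- R3 - (0.789051/2.99817) R2 = R3 - (0.263178) R2:  2.433304 phi_3 = 1.02686
Back-substitution:
  phi_hat_3 = 1.02686 / 2.433304 = 0.422002
  phi_hat_2 = (1.30137 - (0.789051)(0.422002)) / 2.99817 = 0.322993
  phi_hat_1 = (1.7789 - (1.7789)(0.322993) - (2.1286)(0.422002)) / 3.8254 = 0.080006
So phi_hat = [0.0800, 0.3230, 0.4220].
Therefore phi_hat_1 = 0.0800.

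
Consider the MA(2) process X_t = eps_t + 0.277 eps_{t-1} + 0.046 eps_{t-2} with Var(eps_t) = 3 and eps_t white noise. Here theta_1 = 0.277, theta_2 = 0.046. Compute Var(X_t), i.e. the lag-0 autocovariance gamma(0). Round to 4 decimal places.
\gamma(0) = 3.2365

For an MA(q) process X_t = eps_t + sum_i theta_i eps_{t-i} with
Var(eps_t) = sigma^2, the variance is
  gamma(0) = sigma^2 * (1 + sum_i theta_i^2).
  sum_i theta_i^2 = (0.277)^2 + (0.046)^2 = 0.076729 + 0.002116 = 0.078845.
  gamma(0) = 3 * (1 + 0.078845) = 3 * 1.078845 = 3.236535, which rounds to 3.2365.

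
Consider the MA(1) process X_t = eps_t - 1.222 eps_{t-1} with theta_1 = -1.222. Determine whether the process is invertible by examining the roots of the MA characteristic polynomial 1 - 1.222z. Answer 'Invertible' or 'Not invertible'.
\text{Not invertible}

The MA(q) characteristic polynomial is P(z) = 1 - 1.222z.
Invertibility requires all roots to lie outside the unit circle, i.e. |z| > 1 for every root.
This is linear in z: 1 + (-1.222) z = 0  =>  z = -1/(-1.222) = 0.818331,  |z| = 0.818331.
Moduli of all roots: 0.8183.
All moduli strictly greater than 1? No.
Verdict: Not invertible.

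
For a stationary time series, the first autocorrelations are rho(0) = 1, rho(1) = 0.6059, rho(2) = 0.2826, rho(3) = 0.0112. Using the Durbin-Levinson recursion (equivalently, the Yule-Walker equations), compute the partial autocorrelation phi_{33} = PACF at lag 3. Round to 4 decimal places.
\phi_{33} = -0.1641

The PACF at lag k is phi_{kk}, the last component of the solution
to the Yule-Walker system G_k phi = r_k where
  (G_k)_{ij} = rho(|i - j|), (r_k)_i = rho(i), i,j = 1..k.
Equivalently, Durbin-Levinson gives phi_{kk} iteratively:
  phi_{11} = rho(1)
  phi_{kk} = [rho(k) - sum_{j=1..k-1} phi_{k-1,j} rho(k-j)]
            / [1 - sum_{j=1..k-1} phi_{k-1,j} rho(j)],
  phi_{k,j} = phi_{k-1,j} - phi_{kk} phi_{k-1,k-j},  j = 1..k-1.
Step k = 1:
  phi_11 = rho(1) = 0.6059.
Step k = 2:
  phi_22 = [rho(2) - phi_11 rho(1)] / [1 - phi_11 rho(1)] = [0.2826 - (0.6059)(0.6059)] / [1 - (0.6059)(0.6059)]
         = -0.08451481 / 0.63288519 = -0.133539.
  Update: phi_21 = phi_11 - phi_22 phi_11 = 0.6059 - (-0.133539)(0.6059) = 0.686811.
Step k = 3:
  phi_33 = [rho(3) - phi_21 rho(2) - phi_22 rho(1)] / [1 - phi_21 rho(1) - phi_22 rho(2)]
    numerator   = 0.0112 - (0.686811)(0.2826) - (-0.133539)(0.6059) = -0.10198162
    denominator = 1 - (0.686811)(0.6059) - (-0.133539)(0.2826) = 0.62159917
  phi_33 = -0.10198162 / 0.62159917 = -0.1641.
Therefore phi_{33} = -0.1641.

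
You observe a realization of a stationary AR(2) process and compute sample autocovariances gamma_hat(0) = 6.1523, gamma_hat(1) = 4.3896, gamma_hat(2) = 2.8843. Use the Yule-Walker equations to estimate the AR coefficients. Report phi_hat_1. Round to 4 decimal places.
\hat\phi_{1} = 0.7720

The Yule-Walker equations for an AR(p) process read, in matrix form,
  Gamma_p phi = r_p,   with   (Gamma_p)_{ij} = gamma(|i - j|),
                       (r_p)_i = gamma(i),   i,j = 1..p.
Substitute the sample gammas (Toeplitz matrix and right-hand side of size 2):
  Gamma_p = [[6.1523, 4.3896], [4.3896, 6.1523]]
  r_p     = [4.3896, 2.8843]
Written out:
  6.1523 phi_1 + 4.3896 phi_2 = 4.3896
  4.3896 phi_1 + 6.1523 phi_2 = 2.8843
Solve by Cramer's rule:
  det = gamma(0)^2 - gamma(1)^2 = (6.1523)^2 - (4.3896)^2 = 37.85079529 - 19.26858816 = 18.58220713
  phi_hat_1 = [gamma(1) gamma(0) - gamma(1) gamma(2)] / det = [(4.3896)(6.1523) - (4.3896)(2.8843)] / 18.58220713 = 14.3452128 / 18.58220713 = 0.772
  phi_hat_2 = [gamma(0) gamma(2) - gamma(1)^2] / det = [(6.1523)(2.8843) - (4.3896)^2] / 18.58220713 = -1.52350927 / 18.58220713 = -0.082
So phi_hat = [0.7720, -0.0820].
Therefore phi_hat_1 = 0.7720.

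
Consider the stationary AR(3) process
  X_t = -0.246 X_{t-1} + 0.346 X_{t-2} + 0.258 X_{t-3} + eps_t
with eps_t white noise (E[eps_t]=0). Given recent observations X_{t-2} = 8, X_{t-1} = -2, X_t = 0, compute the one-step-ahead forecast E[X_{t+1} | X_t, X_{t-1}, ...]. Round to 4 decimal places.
E[X_{t+1} \mid \mathcal F_t] = 1.3720

For an AR(p) model X_t = c + sum_i phi_i X_{t-i} + eps_t, the
one-step-ahead conditional mean is
  E[X_{t+1} | X_t, ...] = c + sum_i phi_i X_{t+1-i}.
Substitute known values:
  E[X_{t+1} | ...] = (-0.246) * (0) + (0.346) * (-2) + (0.258) * (8)
                   = 1.3720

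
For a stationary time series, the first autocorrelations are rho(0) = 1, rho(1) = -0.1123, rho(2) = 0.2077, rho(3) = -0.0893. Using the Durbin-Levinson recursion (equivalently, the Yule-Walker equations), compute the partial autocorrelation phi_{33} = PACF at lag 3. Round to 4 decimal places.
\phi_{33} = -0.0510

The PACF at lag k is phi_{kk}, the last component of the solution
to the Yule-Walker system G_k phi = r_k where
  (G_k)_{ij} = rho(|i - j|), (r_k)_i = rho(i), i,j = 1..k.
Equivalently, Durbin-Levinson gives phi_{kk} iteratively:
  phi_{11} = rho(1)
  phi_{kk} = [rho(k) - sum_{j=1..k-1} phi_{k-1,j} rho(k-j)]
            / [1 - sum_{j=1..k-1} phi_{k-1,j} rho(j)],
  phi_{k,j} = phi_{k-1,j} - phi_{kk} phi_{k-1,k-j},  j = 1..k-1.
Step k = 1:
  phi_11 = rho(1) = -0.1123.
Step k = 2:
  phi_22 = [rho(2) - phi_11 rho(1)] / [1 - phi_11 rho(1)] = [0.2077 - (-0.1123)(-0.1123)] / [1 - (-0.1123)(-0.1123)]
         = 0.19508871 / 0.98738871 = 0.19758.
  Update: phi_21 = phi_11 - phi_22 phi_11 = -0.1123 - (0.19758)(-0.1123) = -0.090112.
Step k = 3:
  phi_33 = [rho(3) - phi_21 rho(2) - phi_22 rho(1)] / [1 - phi_21 rho(1) - phi_22 rho(2)]
    numerator   = -0.0893 - (-0.090112)(0.2077) - (0.19758)(-0.1123) = -0.04839551
    denominator = 1 - (-0.090112)(-0.1123) - (0.19758)(0.2077) = 0.94884299
  phi_33 = -0.04839551 / 0.94884299 = -0.051.
Therefore phi_{33} = -0.0510.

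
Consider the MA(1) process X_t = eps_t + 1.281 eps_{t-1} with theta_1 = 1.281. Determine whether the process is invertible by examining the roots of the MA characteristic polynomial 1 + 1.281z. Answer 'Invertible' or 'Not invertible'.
\text{Not invertible}

The MA(q) characteristic polynomial is P(z) = 1 + 1.281z.
Invertibility requires all roots to lie outside the unit circle, i.e. |z| > 1 for every root.
This is linear in z: 1 + (1.281) z = 0  =>  z = -1/(1.281) = -0.78064,  |z| = 0.78064.
Moduli of all roots: 0.7806.
All moduli strictly greater than 1? No.
Verdict: Not invertible.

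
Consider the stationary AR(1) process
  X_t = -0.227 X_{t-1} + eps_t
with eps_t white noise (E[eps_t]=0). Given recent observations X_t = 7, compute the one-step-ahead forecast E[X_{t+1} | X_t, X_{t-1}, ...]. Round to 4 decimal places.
E[X_{t+1} \mid \mathcal F_t] = -1.5890

For an AR(p) model X_t = c + sum_i phi_i X_{t-i} + eps_t, the
one-step-ahead conditional mean is
  E[X_{t+1} | X_t, ...] = c + sum_i phi_i X_{t+1-i}.
Substitute known values:
  E[X_{t+1} | ...] = (-0.227) * (7)
                   = -1.5890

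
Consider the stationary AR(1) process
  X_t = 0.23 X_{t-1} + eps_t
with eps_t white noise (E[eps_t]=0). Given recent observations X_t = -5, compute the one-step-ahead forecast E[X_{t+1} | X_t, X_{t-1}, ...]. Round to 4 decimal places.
E[X_{t+1} \mid \mathcal F_t] = -1.1500

For an AR(p) model X_t = c + sum_i phi_i X_{t-i} + eps_t, the
one-step-ahead conditional mean is
  E[X_{t+1} | X_t, ...] = c + sum_i phi_i X_{t+1-i}.
Substitute known values:
  E[X_{t+1} | ...] = (0.23) * (-5)
                   = -1.1500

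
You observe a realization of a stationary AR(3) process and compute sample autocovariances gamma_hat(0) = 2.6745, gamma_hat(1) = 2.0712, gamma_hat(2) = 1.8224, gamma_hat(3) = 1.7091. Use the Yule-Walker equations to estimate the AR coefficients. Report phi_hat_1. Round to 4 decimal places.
\hat\phi_{1} = 0.5840

The Yule-Walker equations for an AR(p) process read, in matrix form,
  Gamma_p phi = r_p,   with   (Gamma_p)_{ij} = gamma(|i - j|),
                       (r_p)_i = gamma(i),   i,j = 1..p.
Substitute the sample gammas (Toeplitz matrix and right-hand side of size 3):
  Gamma_p = [[2.6745, 2.0712, 1.8224], [2.0712, 2.6745, 2.0712], [1.8224, 2.0712, 2.6745]]
  r_p     = [2.0712, 1.8224, 1.7091]
Written out (R1..R3):
  (R1) 2.6745 phi_1 + 2.0712 phi_2 + 1.8224 phi_3 = 2.0712
  (R2) 2.0712 phi_1 + 2.6745 phi_2 + 2.0712 phi_3 = 1.8224
  (R3) 1.8224 phi_1 + 2.0712 phi_2 + 2.6745 phi_3 = 1.7091
Gaussian elimination:
  R2 <- R2 - (2.0712/2.6745) R1 = R2 - (0.774425) R1:  1.070511 phi_2 + 0.659888 phi_3 = 0.218411
  R3 <- R3 - (1.8224/2.6745) R1 = R3 - (0.681398) R1:  0.659888 phi_2 + 1.43272 phi_3 = 0.297788
  R3 <- R3 - (0.659888/1.070511) R2 = R3 - (0.616423) R2:  1.025949 phi_3 = 0.163154
Back-substitution:
  phi_hat_3 = 0.163154 / 1.025949 = 0.159028
  phi_hat_2 = (0.218411 - (0.659888)(0.159028)) / 1.070511 = 0.105996
  phi_hat_1 = (2.0712 - (2.0712)(0.105996) - (1.8224)(0.159028)) / 2.6745 = 0.583978
So phi_hat = [0.5840, 0.1060, 0.1590].
Therefore phi_hat_1 = 0.5840.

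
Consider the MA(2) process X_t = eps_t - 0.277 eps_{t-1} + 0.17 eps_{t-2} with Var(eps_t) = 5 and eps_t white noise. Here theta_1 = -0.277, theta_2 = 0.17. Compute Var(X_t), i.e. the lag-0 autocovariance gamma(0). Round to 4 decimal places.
\gamma(0) = 5.5281

For an MA(q) process X_t = eps_t + sum_i theta_i eps_{t-i} with
Var(eps_t) = sigma^2, the variance is
  gamma(0) = sigma^2 * (1 + sum_i theta_i^2).
  sum_i theta_i^2 = (-0.277)^2 + (0.17)^2 = 0.076729 + 0.0289 = 0.105629.
  gamma(0) = 5 * (1 + 0.105629) = 5 * 1.105629 = 5.528145, which rounds to 5.5281.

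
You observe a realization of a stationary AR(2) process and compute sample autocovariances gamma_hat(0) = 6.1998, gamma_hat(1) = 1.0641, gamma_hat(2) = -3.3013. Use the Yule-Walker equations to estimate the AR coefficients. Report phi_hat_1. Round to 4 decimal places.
\hat\phi_{1} = 0.2710

The Yule-Walker equations for an AR(p) process read, in matrix form,
  Gamma_p phi = r_p,   with   (Gamma_p)_{ij} = gamma(|i - j|),
                       (r_p)_i = gamma(i),   i,j = 1..p.
Substitute the sample gammas (Toeplitz matrix and right-hand side of size 2):
  Gamma_p = [[6.1998, 1.0641], [1.0641, 6.1998]]
  r_p     = [1.0641, -3.3013]
Written out:
  6.1998 phi_1 + 1.0641 phi_2 = 1.0641
  1.0641 phi_1 + 6.1998 phi_2 = -3.3013
Solve by Cramer's rule:
  det = gamma(0)^2 - gamma(1)^2 = (6.1998)^2 - (1.0641)^2 = 38.43752004 - 1.13230881 = 37.30521123
  phi_hat_1 = [gamma(1) gamma(0) - gamma(1) gamma(2)] / det = [(1.0641)(6.1998) - (1.0641)(-3.3013)] / 37.30521123 = 10.11012051 / 37.30521123 = 0.271
  phi_hat_2 = [gamma(0) gamma(2) - gamma(1)^2] / det = [(6.1998)(-3.3013) - (1.0641)^2] / 37.30521123 = -21.59970855 / 37.30521123 = -0.579
So phi_hat = [0.2710, -0.5790].
Therefore phi_hat_1 = 0.2710.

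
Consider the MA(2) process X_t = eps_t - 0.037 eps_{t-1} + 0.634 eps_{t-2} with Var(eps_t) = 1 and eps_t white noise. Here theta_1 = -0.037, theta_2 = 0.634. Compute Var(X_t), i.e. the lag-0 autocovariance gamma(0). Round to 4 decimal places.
\gamma(0) = 1.4033

For an MA(q) process X_t = eps_t + sum_i theta_i eps_{t-i} with
Var(eps_t) = sigma^2, the variance is
  gamma(0) = sigma^2 * (1 + sum_i theta_i^2).
  sum_i theta_i^2 = (-0.037)^2 + (0.634)^2 = 0.001369 + 0.401956 = 0.403325.
  gamma(0) = 1 * (1 + 0.403325) = 1 * 1.403325 = 1.403325, which rounds to 1.4033.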